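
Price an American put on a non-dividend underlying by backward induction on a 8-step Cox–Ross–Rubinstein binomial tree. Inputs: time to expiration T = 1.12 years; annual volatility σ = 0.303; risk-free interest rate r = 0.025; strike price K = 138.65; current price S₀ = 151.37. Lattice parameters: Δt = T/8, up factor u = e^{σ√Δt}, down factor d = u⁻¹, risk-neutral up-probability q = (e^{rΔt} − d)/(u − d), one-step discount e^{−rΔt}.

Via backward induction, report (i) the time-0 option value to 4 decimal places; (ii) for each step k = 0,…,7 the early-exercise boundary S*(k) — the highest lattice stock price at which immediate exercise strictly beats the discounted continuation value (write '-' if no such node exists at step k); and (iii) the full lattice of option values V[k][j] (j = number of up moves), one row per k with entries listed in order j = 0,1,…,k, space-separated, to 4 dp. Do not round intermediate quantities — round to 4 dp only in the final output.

price = 11.7702
boundary = - - - - 96.1816 85.8727 96.1816 107.7281
tree:
11.7702
17.0313 6.3155
23.9335 9.8866 2.6009
32.5089 15.0767 4.4932 0.6273
42.4684 22.2566 7.6256 1.2275 0.0000
52.7773 31.5431 12.6392 2.4016 0.0000 0.0000
61.9813 42.4684 20.2669 4.6990 0.0000 0.0000 0.0000
70.1988 52.7773 30.9219 9.1942 0.0000 0.0000 0.0000 0.0000
77.5355 61.9813 42.4684 17.9893 0.0000 0.0000 0.0000 0.0000 0.0000

Δt=0.14000  u=1.12005  d=0.89282  q=0.48712  discount=0.99651
step 8 (expiry): payoffs max(K−S,0) = 77.5355 61.9813 42.4684 17.9893 0.0000 0.0000 0.0000 0.0000 0.0000
step 7: (k=7,j=0): S=68.4512, (K−S)⁺=70.1988, hold=69.7143 ⇒ V=70.1988 exercise | (k=7,j=1): S=85.8727, (K−S)⁺=52.7773, hold=52.2929 ⇒ V=52.7773 exercise | (k=7,j=2): S=107.7281, (K−S)⁺=30.9219, hold=30.4375 ⇒ V=30.9219 exercise | (k=7,j=3): S=135.1459, (K−S)⁺=3.5041, hold=9.1942 ⇒ V=9.1942 continue | (k=7,j=4): S=169.5418, (K−S)⁺=0.0000, hold=0.0000 ⇒ V=0.0000 continue | (k=7,j=5): S=212.6917, (K−S)⁺=0.0000, hold=0.0000 ⇒ V=0.0000 continue | (k=7,j=6): S=266.8237, (K−S)⁺=0.0000, hold=0.0000 ⇒ V=0.0000 continue | (k=7,j=7): S=334.7328, (K−S)⁺=0.0000, hold=0.0000 ⇒ V=0.0000 continue  boundary S*=107.7281
step 6: (k=6,j=0): S=76.6687, (K−S)⁺=61.9813, hold=61.4968 ⇒ V=61.9813 exercise | (k=6,j=1): S=96.1816, (K−S)⁺=42.4684, hold=41.9840 ⇒ V=42.4684 exercise | (k=6,j=2): S=120.6607, (K−S)⁺=17.9893, hold=20.2669 ⇒ V=20.2669 continue | (k=6,j=3): S=151.3700, (K−S)⁺=0.0000, hold=4.6990 ⇒ V=4.6990 continue | (k=6,j=4): S=189.8951, (K−S)⁺=0.0000, hold=0.0000 ⇒ V=0.0000 continue | (k=6,j=5): S=238.2251, (K−S)⁺=0.0000, hold=0.0000 ⇒ V=0.0000 continue | (k=6,j=6): S=298.8556, (K−S)⁺=0.0000, hold=0.0000 ⇒ V=0.0000 continue  boundary S*=96.1816
step 5: (k=5,j=0): S=85.8727, (K−S)⁺=52.7773, hold=52.2929 ⇒ V=52.7773 exercise | (k=5,j=1): S=107.7281, (K−S)⁺=30.9219, hold=31.5431 ⇒ V=31.5431 continue | (k=5,j=2): S=135.1459, (K−S)⁺=3.5041, hold=12.6392 ⇒ V=12.6392 continue | (k=5,j=3): S=169.5418, (K−S)⁺=0.0000, hold=2.4016 ⇒ V=2.4016 continue | (k=5,j=4): S=212.6917, (K−S)⁺=0.0000, hold=0.0000 ⇒ V=0.0000 continue | (k=5,j=5): S=266.8237, (K−S)⁺=0.0000, hold=0.0000 ⇒ V=0.0000 continue  boundary S*=85.8727
step 4: (k=4,j=0): S=96.1816, (K−S)⁺=42.4684, hold=42.2855 ⇒ V=42.4684 exercise | (k=4,j=1): S=120.6607, (K−S)⁺=17.9893, hold=22.2566 ⇒ V=22.2566 continue | (k=4,j=2): S=151.3700, (K−S)⁺=0.0000, hold=7.6256 ⇒ V=7.6256 continue | (k=4,j=3): S=189.8951, (K−S)⁺=0.0000, hold=1.2275 ⇒ V=1.2275 continue | (k=4,j=4): S=238.2251, (K−S)⁺=0.0000, hold=0.0000 ⇒ V=0.0000 continue  boundary S*=96.1816
step 3: (k=3,j=0): S=107.7281, (K−S)⁺=30.9219, hold=32.5089 ⇒ V=32.5089 continue | (k=3,j=1): S=135.1459, (K−S)⁺=3.5041, hold=15.0767 ⇒ V=15.0767 continue | (k=3,j=2): S=169.5418, (K−S)⁺=0.0000, hold=4.4932 ⇒ V=4.4932 continue | (k=3,j=3): S=212.6917, (K−S)⁺=0.0000, hold=0.6273 ⇒ V=0.6273 continue  boundary S*=-
step 2: (k=2,j=0): S=120.6607, (K−S)⁺=17.9893, hold=23.9335 ⇒ V=23.9335 continue | (k=2,j=1): S=151.3700, (K−S)⁺=0.0000, hold=9.8866 ⇒ V=9.8866 continue | (k=2,j=2): S=189.8951, (K−S)⁺=0.0000, hold=2.6009 ⇒ V=2.6009 continue  boundary S*=-
step 1: (k=1,j=0): S=135.1459, (K−S)⁺=3.5041, hold=17.0313 ⇒ V=17.0313 continue | (k=1,j=1): S=169.5418, (K−S)⁺=0.0000, hold=6.3155 ⇒ V=6.3155 continue  boundary S*=-
step 0: (k=0,j=0): S=151.3700, (K−S)⁺=0.0000, hold=11.7702 ⇒ V=11.7702 continue  boundary S*=-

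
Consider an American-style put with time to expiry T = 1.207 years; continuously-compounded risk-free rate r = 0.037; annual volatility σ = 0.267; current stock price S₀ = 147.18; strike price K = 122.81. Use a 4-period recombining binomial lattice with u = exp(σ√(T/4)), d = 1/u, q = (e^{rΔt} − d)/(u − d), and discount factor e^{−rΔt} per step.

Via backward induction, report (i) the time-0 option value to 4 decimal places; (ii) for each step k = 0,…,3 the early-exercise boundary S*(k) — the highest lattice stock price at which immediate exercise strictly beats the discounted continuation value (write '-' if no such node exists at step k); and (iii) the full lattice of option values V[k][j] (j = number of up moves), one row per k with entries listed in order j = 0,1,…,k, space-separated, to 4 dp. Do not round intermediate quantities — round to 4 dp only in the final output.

Δt=0.30175  u=1.15797  d=0.86358  q=0.50154  discount=0.98890
step 4 (expiry): payoffs max(K−S,0) = 40.9521 13.0473 0.0000 0.0000 0.0000
step 3: (k=3,j=0): S=94.7889, (K−S)⁺=28.0211, hold=26.6575 ⇒ V=28.0211 exercise | (k=3,j=1): S=127.1018, (K−S)⁺=0.0000, hold=6.4314 ⇒ V=6.4314 continue | (k=3,j=2): S=170.4299, (K−S)⁺=0.0000, hold=0.0000 ⇒ V=0.0000 continue | (k=3,j=3): S=228.5283, (K−S)⁺=0.0000, hold=0.0000 ⇒ V=0.0000 continue  boundary S*=94.7889
step 2: (k=2,j=0): S=109.7627, (K−S)⁺=13.0473, hold=17.0022 ⇒ V=17.0022 continue | (k=2,j=1): S=147.1800, (K−S)⁺=0.0000, hold=3.1702 ⇒ V=3.1702 continue | (k=2,j=2): S=197.3526, (K−S)⁺=0.0000, hold=0.0000 ⇒ V=0.0000 continue  boundary S*=-
step 1: (k=1,j=0): S=127.1018, (K−S)⁺=0.0000, hold=9.9532 ⇒ V=9.9532 continue | (k=1,j=1): S=170.4299, (K−S)⁺=0.0000, hold=1.5627 ⇒ V=1.5627 continue  boundary S*=-
step 0: (k=0,j=0): S=147.1800, (K−S)⁺=0.0000, hold=5.6813 ⇒ V=5.6813 continue  boundary S*=-

price = 5.6813
boundary = - - - 94.7889
tree:
5.6813
9.9532 1.5627
17.0022 3.1702 0.0000
28.0211 6.4314 0.0000 0.0000
40.9521 13.0473 0.0000 0.0000 0.0000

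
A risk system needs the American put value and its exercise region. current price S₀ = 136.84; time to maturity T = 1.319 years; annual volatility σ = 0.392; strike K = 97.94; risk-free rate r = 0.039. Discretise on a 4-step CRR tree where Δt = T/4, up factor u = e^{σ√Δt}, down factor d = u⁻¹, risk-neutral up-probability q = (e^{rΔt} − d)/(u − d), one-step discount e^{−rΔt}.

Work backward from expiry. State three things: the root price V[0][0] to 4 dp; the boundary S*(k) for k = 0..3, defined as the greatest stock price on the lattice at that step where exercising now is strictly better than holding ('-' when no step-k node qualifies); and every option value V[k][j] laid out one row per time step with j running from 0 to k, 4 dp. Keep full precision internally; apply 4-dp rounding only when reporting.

price = 6.1115
boundary = - - - 69.6517
tree:
6.1115
10.3808 1.5120
17.3325 2.9033 0.0000
28.2883 5.5749 0.0000 0.0000
42.3276 10.7047 0.0000 0.0000 0.0000

Δt=0.32975, u=1.25245, d=0.79844, q=0.47247, disc=e^(-rΔt)=0.98722
k=4 terminal: V=max(K-S,0) → 42.3276 10.7047 0.0000 0.0000 0.0000
k=3: j=0 S=69.6517 intr=28.2883 cont=27.0368 V=28.2883[EX]; j=1 S=109.2579 intr=0.0000 cont=5.5749 V=5.5749[hold]; j=2 S=171.3852 intr=0.0000 cont=0.0000 V=0.0000[hold]; j=3 S=268.8402 intr=0.0000 cont=0.0000 V=0.0000[hold]  S*(3)=69.6517
k=2: j=0 S=87.2353 intr=10.7047 cont=17.3325 V=17.3325[hold]; j=1 S=136.8400 intr=0.0000 cont=2.9033 V=2.9033[hold]; j=2 S=214.6514 intr=0.0000 cont=0.0000 V=0.0000[hold]  S*(2)=-
k=1: j=0 S=109.2579 intr=0.0000 cont=10.3808 V=10.3808[hold]; j=1 S=171.3852 intr=0.0000 cont=1.5120 V=1.5120[hold]  S*(1)=-
k=0: j=0 S=136.8400 intr=0.0000 cont=6.1115 V=6.1115[hold]  S*(0)=-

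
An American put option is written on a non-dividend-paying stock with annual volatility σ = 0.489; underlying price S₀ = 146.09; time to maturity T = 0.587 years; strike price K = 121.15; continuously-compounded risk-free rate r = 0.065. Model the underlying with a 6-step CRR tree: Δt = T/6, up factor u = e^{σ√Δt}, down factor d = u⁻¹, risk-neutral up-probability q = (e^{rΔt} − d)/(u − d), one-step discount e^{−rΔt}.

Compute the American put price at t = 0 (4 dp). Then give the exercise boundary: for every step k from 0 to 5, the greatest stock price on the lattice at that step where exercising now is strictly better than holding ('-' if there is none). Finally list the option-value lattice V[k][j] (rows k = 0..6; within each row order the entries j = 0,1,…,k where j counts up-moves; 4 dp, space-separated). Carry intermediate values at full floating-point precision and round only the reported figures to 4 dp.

Δt=0.09783  u=1.16527  d=0.85817  q=0.48261  discount=0.99366
step 6 (expiry): payoffs max(K−S,0) = 62.7966 41.9149 13.5607 0.0000 0.0000 0.0000 0.0000
step 5: (k=5,j=0): S=67.9973, (K−S)⁺=53.1527, hold=52.3847 ⇒ V=53.1527 exercise | (k=5,j=1): S=92.3301, (K−S)⁺=28.8199, hold=28.0520 ⇒ V=28.8199 exercise | (k=5,j=2): S=125.3703, (K−S)⁺=0.0000, hold=6.9717 ⇒ V=6.9717 continue | (k=5,j=3): S=170.2340, (K−S)⁺=0.0000, hold=0.0000 ⇒ V=0.0000 continue | (k=5,j=4): S=231.1521, (K−S)⁺=0.0000, hold=0.0000 ⇒ V=0.0000 continue | (k=5,j=5): S=313.8697, (K−S)⁺=0.0000, hold=0.0000 ⇒ V=0.0000 continue  boundary S*=92.3301
step 4: (k=4,j=0): S=79.2351, (K−S)⁺=41.9149, hold=41.1470 ⇒ V=41.9149 exercise | (k=4,j=1): S=107.5893, (K−S)⁺=13.5607, hold=18.1599 ⇒ V=18.1599 continue | (k=4,j=2): S=146.0900, (K−S)⁺=0.0000, hold=3.5842 ⇒ V=3.5842 continue | (k=4,j=3): S=198.3682, (K−S)⁺=0.0000, hold=0.0000 ⇒ V=0.0000 continue | (k=4,j=4): S=269.3541, (K−S)⁺=0.0000, hold=0.0000 ⇒ V=0.0000 continue  boundary S*=79.2351
step 3: (k=3,j=0): S=92.3301, (K−S)⁺=28.8199, hold=30.2575 ⇒ V=30.2575 continue | (k=3,j=1): S=125.3703, (K−S)⁺=0.0000, hold=11.0550 ⇒ V=11.0550 continue | (k=3,j=2): S=170.2340, (K−S)⁺=0.0000, hold=1.8427 ⇒ V=1.8427 continue | (k=3,j=3): S=231.1521, (K−S)⁺=0.0000, hold=0.0000 ⇒ V=0.0000 continue  boundary S*=-
step 2: (k=2,j=0): S=107.5893, (K−S)⁺=13.5607, hold=20.8571 ⇒ V=20.8571 continue | (k=2,j=1): S=146.0900, (K−S)⁺=0.0000, hold=6.5672 ⇒ V=6.5672 continue | (k=2,j=2): S=198.3682, (K−S)⁺=0.0000, hold=0.9473 ⇒ V=0.9473 continue  boundary S*=-
step 1: (k=1,j=0): S=125.3703, (K−S)⁺=0.0000, hold=13.8722 ⇒ V=13.8722 continue | (k=1,j=1): S=170.2340, (K−S)⁺=0.0000, hold=3.8305 ⇒ V=3.8305 continue  boundary S*=-
step 0: (k=0,j=0): S=146.0900, (K−S)⁺=0.0000, hold=8.9688 ⇒ V=8.9688 continue  boundary S*=-

price = 8.9688
boundary = - - - - 79.2351 92.3301
tree:
8.9688
13.8722 3.8305
20.8571 6.5672 0.9473
30.2575 11.0550 1.8427 0.0000
41.9149 18.1599 3.5842 0.0000 0.0000
53.1527 28.8199 6.9717 0.0000 0.0000 0.0000
62.7966 41.9149 13.5607 0.0000 0.0000 0.0000 0.0000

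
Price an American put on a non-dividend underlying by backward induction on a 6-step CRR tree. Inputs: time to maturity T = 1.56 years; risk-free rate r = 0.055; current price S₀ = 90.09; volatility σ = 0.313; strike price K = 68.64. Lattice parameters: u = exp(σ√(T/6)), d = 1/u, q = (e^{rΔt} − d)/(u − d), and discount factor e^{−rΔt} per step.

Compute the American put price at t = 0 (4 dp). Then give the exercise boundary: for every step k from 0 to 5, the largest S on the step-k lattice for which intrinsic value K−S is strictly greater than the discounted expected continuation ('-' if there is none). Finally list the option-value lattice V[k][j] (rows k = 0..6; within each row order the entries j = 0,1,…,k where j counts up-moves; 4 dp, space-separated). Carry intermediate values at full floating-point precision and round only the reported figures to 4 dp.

Δt=0.26000  u=1.17304  d=0.85249  q=0.50512  discount=0.98580
step 6 (expiry): payoffs max(K−S,0) = 34.0621 21.0600 3.1688 0.0000 0.0000 0.0000 0.0000
step 5: (k=5,j=0): S=40.5612, (K−S)⁺=28.0788, hold=27.1042 ⇒ V=28.0788 exercise | (k=5,j=1): S=55.8132, (K−S)⁺=12.8268, hold=11.8522 ⇒ V=12.8268 exercise | (k=5,j=2): S=76.8004, (K−S)⁺=0.0000, hold=1.5459 ⇒ V=1.5459 continue | (k=5,j=3): S=105.6792, (K−S)⁺=0.0000, hold=0.0000 ⇒ V=0.0000 continue | (k=5,j=4): S=145.4172, (K−S)⁺=0.0000, hold=0.0000 ⇒ V=0.0000 continue | (k=5,j=5): S=200.0977, (K−S)⁺=0.0000, hold=0.0000 ⇒ V=0.0000 continue  boundary S*=55.8132
step 4: (k=4,j=0): S=47.5800, (K−S)⁺=21.0600, hold=20.0855 ⇒ V=21.0600 exercise | (k=4,j=1): S=65.4712, (K−S)⁺=3.1688, hold=7.0274 ⇒ V=7.0274 continue | (k=4,j=2): S=90.0900, (K−S)⁺=0.0000, hold=0.7542 ⇒ V=0.7542 continue | (k=4,j=3): S=123.9661, (K−S)⁺=0.0000, hold=0.0000 ⇒ V=0.0000 continue | (k=4,j=4): S=170.5803, (K−S)⁺=0.0000, hold=0.0000 ⇒ V=0.0000 continue  boundary S*=47.5800
step 3: (k=3,j=0): S=55.8132, (K−S)⁺=12.8268, hold=13.7736 ⇒ V=13.7736 continue | (k=3,j=1): S=76.8004, (K−S)⁺=0.0000, hold=3.8039 ⇒ V=3.8039 continue | (k=3,j=2): S=105.6792, (K−S)⁺=0.0000, hold=0.3679 ⇒ V=0.3679 continue | (k=3,j=3): S=145.4172, (K−S)⁺=0.0000, hold=0.0000 ⇒ V=0.0000 continue  boundary S*=-
step 2: (k=2,j=0): S=65.4712, (K−S)⁺=3.1688, hold=8.6137 ⇒ V=8.6137 continue | (k=2,j=1): S=90.0900, (K−S)⁺=0.0000, hold=2.0390 ⇒ V=2.0390 continue | (k=2,j=2): S=123.9661, (K−S)⁺=0.0000, hold=0.1795 ⇒ V=0.1795 continue  boundary S*=-
step 1: (k=1,j=0): S=76.8004, (K−S)⁺=0.0000, hold=5.2176 ⇒ V=5.2176 continue | (k=1,j=1): S=105.6792, (K−S)⁺=0.0000, hold=1.0841 ⇒ V=1.0841 continue  boundary S*=-
step 0: (k=0,j=0): S=90.0900, (K−S)⁺=0.0000, hold=3.0853 ⇒ V=3.0853 continue  boundary S*=-

price = 3.0853
boundary = - - - - 47.5800 55.8132
tree:
3.0853
5.2176 1.0841
8.6137 2.0390 0.1795
13.7736 3.8039 0.3679 0.0000
21.0600 7.0274 0.7542 0.0000 0.0000
28.0788 12.8268 1.5459 0.0000 0.0000 0.0000
34.0621 21.0600 3.1688 0.0000 0.0000 0.0000 0.0000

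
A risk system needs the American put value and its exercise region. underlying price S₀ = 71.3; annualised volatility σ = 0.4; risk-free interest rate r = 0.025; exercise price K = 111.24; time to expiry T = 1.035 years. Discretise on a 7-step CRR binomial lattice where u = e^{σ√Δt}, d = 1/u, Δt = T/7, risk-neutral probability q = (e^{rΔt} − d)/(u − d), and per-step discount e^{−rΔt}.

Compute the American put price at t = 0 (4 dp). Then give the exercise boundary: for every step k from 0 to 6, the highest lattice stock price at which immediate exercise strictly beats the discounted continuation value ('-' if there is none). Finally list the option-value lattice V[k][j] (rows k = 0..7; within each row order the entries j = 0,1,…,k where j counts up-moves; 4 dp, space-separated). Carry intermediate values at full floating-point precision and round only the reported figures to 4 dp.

params: Δt=0.14786 u=1.16627 d=0.85744 q=0.47361 e^(-rΔt)=0.99631
t_7 payoffs: 86.9459 78.1956 66.2936 50.1048 28.0851 0.0000 0.0000 0.0000
t_6: node(6,0) S=28.3335 payoff=82.9065 vs cont=82.4961 → 82.9065 [stop]  node(6,1) S=38.5386 payoff=72.7014 vs cont=72.2909 → 72.7014 [stop]  node(6,2) S=52.4195 payoff=58.8205 vs cont=58.4101 → 58.8205 [stop]  node(6,3) S=71.3000 payoff=39.9400 vs cont=39.5296 → 39.9400 [stop]  node(6,4) S=96.9809 payoff=14.2591 vs cont=14.7290 → 14.7290 [wait]  node(6,5) S=131.9115 payoff=0.0000 vs cont=0.0000 → 0.0000 [wait]  node(6,6) S=179.4235 payoff=0.0000 vs cont=0.0000 → 0.0000 [wait]  ⇒ S*(6)=71.3000
t_5: node(5,0) S=33.0444 payoff=78.1956 vs cont=77.7852 → 78.1956 [stop]  node(5,1) S=44.9464 payoff=66.2936 vs cont=65.8832 → 66.2936 [stop]  node(5,2) S=61.1352 payoff=50.1048 vs cont=49.6944 → 50.1048 [stop]  node(5,3) S=83.1549 payoff=28.0851 vs cont=27.8964 → 28.0851 [stop]  node(5,4) S=113.1057 payoff=0.0000 vs cont=7.7245 → 7.7245 [wait]  node(5,5) S=153.8442 payoff=0.0000 vs cont=0.0000 → 0.0000 [wait]  ⇒ S*(5)=83.1549
t_4: node(4,0) S=38.5386 payoff=72.7014 vs cont=72.2909 → 72.7014 [stop]  node(4,1) S=52.4195 payoff=58.8205 vs cont=58.4101 → 58.8205 [stop]  node(4,2) S=71.3000 payoff=39.9400 vs cont=39.5296 → 39.9400 [stop]  node(4,3) S=96.9809 payoff=14.2591 vs cont=18.3740 → 18.3740 [wait]  node(4,4) S=131.9115 payoff=0.0000 vs cont=4.0511 → 4.0511 [wait]  ⇒ S*(4)=71.3000
t_3: node(3,0) S=44.9464 payoff=66.2936 vs cont=65.8832 → 66.2936 [stop]  node(3,1) S=61.1352 payoff=50.1048 vs cont=49.6944 → 50.1048 [stop]  node(3,2) S=83.1549 payoff=28.0851 vs cont=29.6163 → 29.6163 [wait]  node(3,3) S=113.1057 payoff=0.0000 vs cont=11.5477 → 11.5477 [wait]  ⇒ S*(3)=61.1352
t_2: node(2,0) S=52.4195 payoff=58.8205 vs cont=58.4101 → 58.8205 [stop]  node(2,1) S=71.3000 payoff=39.9400 vs cont=40.2521 → 40.2521 [wait]  node(2,2) S=96.9809 payoff=14.2591 vs cont=20.9811 → 20.9811 [wait]  ⇒ S*(2)=52.4195
t_1: node(1,0) S=61.1352 payoff=50.1048 vs cont=49.8417 → 50.1048 [stop]  node(1,1) S=83.1549 payoff=28.0851 vs cont=31.0102 → 31.0102 [wait]  ⇒ S*(1)=61.1352
t_0: node(0,0) S=71.3000 payoff=39.9400 vs cont=40.9098 → 40.9098 [wait]  ⇒ S*(0)=-

price = 40.9098
boundary = - 61.1352 52.4195 61.1352 71.3000 83.1549 71.3000
tree:
40.9098
50.1048 31.0102
58.8205 40.2521 20.9811
66.2936 50.1048 29.6163 11.5477
72.7014 58.8205 39.9400 18.3740 4.0511
78.1956 66.2936 50.1048 28.0851 7.7245 0.0000
82.9065 72.7014 58.8205 39.9400 14.7290 0.0000 0.0000
86.9459 78.1956 66.2936 50.1048 28.0851 0.0000 0.0000 0.0000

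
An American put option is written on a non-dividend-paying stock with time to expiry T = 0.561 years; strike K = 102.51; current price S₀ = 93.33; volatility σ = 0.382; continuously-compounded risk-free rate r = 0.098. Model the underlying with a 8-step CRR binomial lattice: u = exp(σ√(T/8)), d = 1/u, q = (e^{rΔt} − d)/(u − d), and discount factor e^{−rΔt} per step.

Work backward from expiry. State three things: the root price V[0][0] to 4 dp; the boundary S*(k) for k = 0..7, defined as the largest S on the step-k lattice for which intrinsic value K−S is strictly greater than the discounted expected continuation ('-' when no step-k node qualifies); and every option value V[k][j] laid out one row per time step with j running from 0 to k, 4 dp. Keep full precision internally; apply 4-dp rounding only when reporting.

price = 14.0447
boundary = - - 76.2354 68.9008 76.2354 68.9008 76.2354 84.3508
tree:
14.0447
19.5222 8.9463
26.2746 13.2669 4.8958
33.6092 19.0314 7.8807 2.0800
40.2381 26.2746 12.2955 3.7247 0.5201
46.2293 33.6092 18.4387 6.5304 1.0660 0.0000
51.6440 40.2381 26.2746 11.1225 2.1851 0.0000 0.0000
56.5378 46.2293 33.6092 18.1592 4.4787 0.0000 0.0000 0.0000
60.9608 51.6440 40.2381 26.2746 9.1800 0.0000 0.0000 0.0000 0.0000

params: Δt=0.07013 u=1.10645 d=0.90379 q=0.50876 e^(-rΔt)=0.99315
t_8 payoffs: 60.9608 51.6440 40.2381 26.2746 9.1800 0.0000 0.0000 0.0000 0.0000
t_7: node(7,0) S=45.9722 payoff=56.5378 vs cont=55.8358 → 56.5378 [stop]  node(7,1) S=56.2807 payoff=46.2293 vs cont=45.5272 → 46.2293 [stop]  node(7,2) S=68.9008 payoff=33.6092 vs cont=32.9071 → 33.6092 [stop]  node(7,3) S=84.3508 payoff=18.1592 vs cont=17.4572 → 18.1592 [stop]  node(7,4) S=103.2651 payoff=0.0000 vs cont=4.4787 → 4.4787 [wait]  node(7,5) S=126.4207 payoff=0.0000 vs cont=0.0000 → 0.0000 [wait]  node(7,6) S=154.7686 payoff=0.0000 vs cont=0.0000 → 0.0000 [wait]  node(7,7) S=189.4731 payoff=0.0000 vs cont=0.0000 → 0.0000 [wait]  ⇒ S*(7)=84.3508
t_6: node(6,0) S=50.8660 payoff=51.6440 vs cont=50.9420 → 51.6440 [stop]  node(6,1) S=62.2719 payoff=40.2381 vs cont=39.5361 → 40.2381 [stop]  node(6,2) S=76.2354 payoff=26.2746 vs cont=25.5725 → 26.2746 [stop]  node(6,3) S=93.3300 payoff=9.1800 vs cont=11.1225 → 11.1225 [wait]  node(6,4) S=114.2578 payoff=0.0000 vs cont=2.1851 → 2.1851 [wait]  node(6,5) S=139.8784 payoff=0.0000 vs cont=0.0000 → 0.0000 [wait]  node(6,6) S=171.2439 payoff=0.0000 vs cont=0.0000 → 0.0000 [wait]  ⇒ S*(6)=76.2354
t_5: node(5,0) S=56.2807 payoff=46.2293 vs cont=45.5272 → 46.2293 [stop]  node(5,1) S=68.9008 payoff=33.6092 vs cont=32.9071 → 33.6092 [stop]  node(5,2) S=84.3508 payoff=18.1592 vs cont=18.4387 → 18.4387 [wait]  node(5,3) S=103.2651 payoff=0.0000 vs cont=6.5304 → 6.5304 [wait]  node(5,4) S=126.4207 payoff=0.0000 vs cont=1.0660 → 1.0660 [wait]  node(5,5) S=154.7686 payoff=0.0000 vs cont=0.0000 → 0.0000 [wait]  ⇒ S*(5)=68.9008
t_4: node(4,0) S=62.2719 payoff=40.2381 vs cont=39.5361 → 40.2381 [stop]  node(4,1) S=76.2354 payoff=26.2746 vs cont=25.7137 → 26.2746 [stop]  node(4,2) S=93.3300 payoff=9.1800 vs cont=12.2955 → 12.2955 [wait]  node(4,3) S=114.2578 payoff=0.0000 vs cont=3.7247 → 3.7247 [wait]  node(4,4) S=139.8784 payoff=0.0000 vs cont=0.5201 → 0.5201 [wait]  ⇒ S*(4)=76.2354
t_3: node(3,0) S=68.9008 payoff=33.6092 vs cont=32.9071 → 33.6092 [stop]  node(3,1) S=84.3508 payoff=18.1592 vs cont=19.0314 → 19.0314 [wait]  node(3,2) S=103.2651 payoff=0.0000 vs cont=7.8807 → 7.8807 [wait]  node(3,3) S=126.4207 payoff=0.0000 vs cont=2.0800 → 2.0800 [wait]  ⇒ S*(3)=68.9008
t_2: node(2,0) S=76.2354 payoff=26.2746 vs cont=26.0132 → 26.2746 [stop]  node(2,1) S=93.3300 payoff=9.1800 vs cont=13.2669 → 13.2669 [wait]  node(2,2) S=114.2578 payoff=0.0000 vs cont=4.8958 → 4.8958 [wait]  ⇒ S*(2)=76.2354
t_1: node(1,0) S=84.3508 payoff=18.1592 vs cont=19.5222 → 19.5222 [wait]  node(1,1) S=103.2651 payoff=0.0000 vs cont=8.9463 → 8.9463 [wait]  ⇒ S*(1)=-
t_0: node(0,0) S=93.3300 payoff=9.1800 vs cont=14.0447 → 14.0447 [wait]  ⇒ S*(0)=-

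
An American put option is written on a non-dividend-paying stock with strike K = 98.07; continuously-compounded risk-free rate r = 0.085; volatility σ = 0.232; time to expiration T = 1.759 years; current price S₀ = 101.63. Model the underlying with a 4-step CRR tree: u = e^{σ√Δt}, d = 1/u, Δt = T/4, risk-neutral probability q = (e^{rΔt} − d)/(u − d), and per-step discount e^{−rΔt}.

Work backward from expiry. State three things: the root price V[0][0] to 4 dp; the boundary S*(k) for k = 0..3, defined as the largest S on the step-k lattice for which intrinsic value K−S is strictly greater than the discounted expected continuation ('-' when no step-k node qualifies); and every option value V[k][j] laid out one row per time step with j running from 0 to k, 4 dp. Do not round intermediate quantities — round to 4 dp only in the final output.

price = 5.7045
boundary = - - 74.7122 87.1378
tree:
5.7045
11.8030 1.7480
23.3578 4.3714 0.0000
34.0116 10.9322 0.0000 0.0000
43.1461 23.3578 0.0000 0.0000 0.0000

Δt=0.43975  u=1.16631  d=0.85740  q=0.58491  discount=0.96331
step 4 (expiry): payoffs max(K−S,0) = 43.1461 23.3578 0.0000 0.0000 0.0000
step 3: (k=3,j=0): S=64.0584, (K−S)⁺=34.0116, hold=30.4135 ⇒ V=34.0116 exercise | (k=3,j=1): S=87.1378, (K−S)⁺=10.9322, hold=9.3400 ⇒ V=10.9322 exercise | (k=3,j=2): S=118.5324, (K−S)⁺=0.0000, hold=0.0000 ⇒ V=0.0000 continue | (k=3,j=3): S=161.2380, (K−S)⁺=0.0000, hold=0.0000 ⇒ V=0.0000 continue  boundary S*=87.1378
step 2: (k=2,j=0): S=74.7122, (K−S)⁺=23.3578, hold=19.7597 ⇒ V=23.3578 exercise | (k=2,j=1): S=101.6300, (K−S)⁺=0.0000, hold=4.3714 ⇒ V=4.3714 continue | (k=2,j=2): S=138.2459, (K−S)⁺=0.0000, hold=0.0000 ⇒ V=0.0000 continue  boundary S*=74.7122
step 1: (k=1,j=0): S=87.1378, (K−S)⁺=10.9322, hold=11.8030 ⇒ V=11.8030 continue | (k=1,j=1): S=118.5324, (K−S)⁺=0.0000, hold=1.7480 ⇒ V=1.7480 continue  boundary S*=-
step 0: (k=0,j=0): S=101.6300, (K−S)⁺=0.0000, hold=5.7045 ⇒ V=5.7045 continue  boundary S*=-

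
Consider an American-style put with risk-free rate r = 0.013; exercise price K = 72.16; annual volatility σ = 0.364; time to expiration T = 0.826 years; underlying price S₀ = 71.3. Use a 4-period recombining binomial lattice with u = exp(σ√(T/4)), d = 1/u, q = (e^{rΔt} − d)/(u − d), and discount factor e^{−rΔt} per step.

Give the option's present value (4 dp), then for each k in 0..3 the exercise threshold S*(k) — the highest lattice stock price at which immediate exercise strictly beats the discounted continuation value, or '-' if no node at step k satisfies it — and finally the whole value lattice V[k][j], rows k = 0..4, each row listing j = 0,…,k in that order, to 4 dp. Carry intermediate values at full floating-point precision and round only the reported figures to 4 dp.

Δt=0.20650  u=1.17988  d=0.84755  q=0.46683  discount=0.99732
step 4 (expiry): payoffs max(K−S,0) = 35.3689 20.9427 0.8600 0.0000 0.0000
step 3: (k=3,j=0): S=43.4090, (K−S)⁺=28.7510, hold=28.5575 ⇒ V=28.7510 exercise | (k=3,j=1): S=60.4300, (K−S)⁺=11.7300, hold=11.5365 ⇒ V=11.7300 exercise | (k=3,j=2): S=84.1252, (K−S)⁺=0.0000, hold=0.4573 ⇒ V=0.4573 continue | (k=3,j=3): S=117.1114, (K−S)⁺=0.0000, hold=0.0000 ⇒ V=0.0000 continue  boundary S*=60.4300
step 2: (k=2,j=0): S=51.2173, (K−S)⁺=20.9427, hold=20.7493 ⇒ V=20.9427 exercise | (k=2,j=1): S=71.3000, (K−S)⁺=0.8600, hold=6.4502 ⇒ V=6.4502 continue | (k=2,j=2): S=99.2574, (K−S)⁺=0.0000, hold=0.2432 ⇒ V=0.2432 continue  boundary S*=51.2173
step 1: (k=1,j=0): S=60.4300, (K−S)⁺=11.7300, hold=14.1392 ⇒ V=14.1392 continue | (k=1,j=1): S=84.1252, (K−S)⁺=0.0000, hold=3.5430 ⇒ V=3.5430 continue  boundary S*=-
step 0: (k=0,j=0): S=71.3000, (K−S)⁺=0.8600, hold=9.1679 ⇒ V=9.1679 continue  boundary S*=-

price = 9.1679
boundary = - - 51.2173 60.4300
tree:
9.1679
14.1392 3.5430
20.9427 6.4502 0.2432
28.7510 11.7300 0.4573 0.0000
35.3689 20.9427 0.8600 0.0000 0.0000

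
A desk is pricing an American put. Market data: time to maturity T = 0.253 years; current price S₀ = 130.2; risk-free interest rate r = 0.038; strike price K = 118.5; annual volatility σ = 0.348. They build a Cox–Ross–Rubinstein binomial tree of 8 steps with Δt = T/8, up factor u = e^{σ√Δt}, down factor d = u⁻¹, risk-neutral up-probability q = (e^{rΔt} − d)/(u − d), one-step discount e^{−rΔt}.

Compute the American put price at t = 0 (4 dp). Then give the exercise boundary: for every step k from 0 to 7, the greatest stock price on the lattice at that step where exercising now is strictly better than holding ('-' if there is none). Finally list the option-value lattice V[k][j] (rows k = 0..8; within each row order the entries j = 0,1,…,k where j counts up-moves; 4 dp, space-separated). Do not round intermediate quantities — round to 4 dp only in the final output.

price = 3.8477
boundary = - - - - - 95.5491 101.6491 108.1385
tree:
3.8477
5.8469 1.8112
8.6643 2.9782 0.6216
12.4594 4.8018 1.1193 0.1137
17.2813 7.5554 1.9957 0.2252 0.0000
22.9509 11.5217 3.5152 0.4457 0.0000 0.0000
28.6848 16.8509 6.0964 0.8823 0.0000 0.0000 0.0000
34.0747 22.9509 10.3615 1.7467 0.0000 0.0000 0.0000 0.0000
39.1410 28.6848 16.8509 3.4578 0.0000 0.0000 0.0000 0.0000 0.0000

Δt=0.03163, u=1.06384, d=0.93999, q=0.49424, disc=e^(-rΔt)=0.99880
k=8 terminal: V=max(K-S,0) → 39.1410 28.6848 16.8509 3.4578 0.0000 0.0000 0.0000 0.0000 0.0000
k=7: j=0 S=84.4253 intr=34.0747 cont=33.9323 V=34.0747[EX]; j=1 S=95.5491 intr=22.9509 cont=22.8086 V=22.9509[EX]; j=2 S=108.1385 intr=10.3615 cont=10.2192 V=10.3615[EX]; j=3 S=122.3867 intr=0.0000 cont=1.7467 V=1.7467[hold]; j=4 S=138.5121 intr=0.0000 cont=0.0000 V=0.0000[hold]; j=5 S=156.7623 intr=0.0000 cont=0.0000 V=0.0000[hold]; j=6 S=177.4171 intr=0.0000 cont=0.0000 V=0.0000[hold]; j=7 S=200.7933 intr=0.0000 cont=0.0000 V=0.0000[hold]  S*(7)=108.1385
k=6: j=0 S=89.8152 intr=28.6848 cont=28.5425 V=28.6848[EX]; j=1 S=101.6491 intr=16.8509 cont=16.7086 V=16.8509[EX]; j=2 S=115.0422 intr=3.4578 cont=6.0964 V=6.0964[hold]; j=3 S=130.2000 intr=0.0000 cont=0.8823 V=0.8823[hold]; j=4 S=147.3550 intr=0.0000 cont=0.0000 V=0.0000[hold]; j=5 S=166.7702 intr=0.0000 cont=0.0000 V=0.0000[hold]; j=6 S=188.7436 intr=0.0000 cont=0.0000 V=0.0000[hold]  S*(6)=101.6491
k=5: j=0 S=95.5491 intr=22.9509 cont=22.8086 V=22.9509[EX]; j=1 S=108.1385 intr=10.3615 cont=11.5217 V=11.5217[hold]; j=2 S=122.3867 intr=0.0000 cont=3.5152 V=3.5152[hold]; j=3 S=138.5121 intr=0.0000 cont=0.4457 V=0.4457[hold]; j=4 S=156.7623 intr=0.0000 cont=0.0000 V=0.0000[hold]; j=5 S=177.4171 intr=0.0000 cont=0.0000 V=0.0000[hold]  S*(5)=95.5491
k=4: j=0 S=101.6491 intr=16.8509 cont=17.2813 V=17.2813[hold]; j=1 S=115.0422 intr=3.4578 cont=7.5554 V=7.5554[hold]; j=2 S=130.2000 intr=0.0000 cont=1.9957 V=1.9957[hold]; j=3 S=147.3550 intr=0.0000 cont=0.2252 V=0.2252[hold]; j=4 S=166.7702 intr=0.0000 cont=0.0000 V=0.0000[hold]  S*(4)=-
k=3: j=0 S=108.1385 intr=10.3615 cont=12.4594 V=12.4594[hold]; j=1 S=122.3867 intr=0.0000 cont=4.8018 V=4.8018[hold]; j=2 S=138.5121 intr=0.0000 cont=1.1193 V=1.1193[hold]; j=3 S=156.7623 intr=0.0000 cont=0.1137 V=0.1137[hold]  S*(3)=-
k=2: j=0 S=115.0422 intr=3.4578 cont=8.6643 V=8.6643[hold]; j=1 S=130.2000 intr=0.0000 cont=2.9782 V=2.9782[hold]; j=2 S=147.3550 intr=0.0000 cont=0.6216 V=0.6216[hold]  S*(2)=-
k=1: j=0 S=122.3867 intr=0.0000 cont=5.8469 V=5.8469[hold]; j=1 S=138.5121 intr=0.0000 cont=1.8112 V=1.8112[hold]  S*(1)=-
k=0: j=0 S=130.2000 intr=0.0000 cont=3.8477 V=3.8477[hold]  S*(0)=-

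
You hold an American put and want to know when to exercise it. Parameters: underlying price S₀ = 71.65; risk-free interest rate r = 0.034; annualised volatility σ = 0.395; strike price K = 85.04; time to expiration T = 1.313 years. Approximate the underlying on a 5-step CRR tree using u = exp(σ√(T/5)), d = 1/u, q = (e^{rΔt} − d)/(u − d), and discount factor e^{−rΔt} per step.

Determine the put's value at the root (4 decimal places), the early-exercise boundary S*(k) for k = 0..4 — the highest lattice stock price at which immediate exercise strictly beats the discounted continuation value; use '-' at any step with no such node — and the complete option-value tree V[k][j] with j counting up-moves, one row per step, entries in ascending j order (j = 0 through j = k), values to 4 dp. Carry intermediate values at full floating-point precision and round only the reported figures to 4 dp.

price = 19.5118
boundary = - - 47.7969 58.5205 47.7969
tree:
19.5118
27.5859 10.8353
37.2431 17.2889 3.8097
46.0016 26.5195 7.2742 0.0000
53.1552 37.2431 13.8891 0.0000 0.0000
58.9979 46.0016 26.5195 0.0000 0.0000 0.0000

params: Δt=0.26260 u=1.22436 d=0.81676 q=0.47157 e^(-rΔt)=0.99111
t_5 payoffs: 58.9979 46.0016 26.5195 0.0000 0.0000 0.0000
t_4: node(4,0) S=31.8848 payoff=53.1552 vs cont=52.3993 → 53.1552 [stop]  node(4,1) S=47.7969 payoff=37.2431 vs cont=36.4872 → 37.2431 [stop]  node(4,2) S=71.6500 payoff=13.3900 vs cont=13.8891 → 13.8891 [wait]  node(4,3) S=107.4069 payoff=0.0000 vs cont=0.0000 → 0.0000 [wait]  node(4,4) S=161.0084 payoff=0.0000 vs cont=0.0000 → 0.0000 [wait]  ⇒ S*(4)=47.7969
t_3: node(3,0) S=39.0384 payoff=46.0016 vs cont=45.2457 → 46.0016 [stop]  node(3,1) S=58.5205 payoff=26.5195 vs cont=25.9969 → 26.5195 [stop]  node(3,2) S=87.7252 payoff=0.0000 vs cont=7.2742 → 7.2742 [wait]  node(3,3) S=131.5044 payoff=0.0000 vs cont=0.0000 → 0.0000 [wait]  ⇒ S*(3)=58.5205
t_2: node(2,0) S=47.7969 payoff=37.2431 vs cont=36.4872 → 37.2431 [stop]  node(2,1) S=71.6500 payoff=13.3900 vs cont=17.2889 → 17.2889 [wait]  node(2,2) S=107.4069 payoff=0.0000 vs cont=3.8097 → 3.8097 [wait]  ⇒ S*(2)=47.7969
t_1: node(1,0) S=58.5205 payoff=26.5195 vs cont=27.5859 → 27.5859 [wait]  node(1,1) S=87.7252 payoff=0.0000 vs cont=10.8353 → 10.8353 [wait]  ⇒ S*(1)=-
t_0: node(0,0) S=71.6500 payoff=13.3900 vs cont=19.5118 → 19.5118 [wait]  ⇒ S*(0)=-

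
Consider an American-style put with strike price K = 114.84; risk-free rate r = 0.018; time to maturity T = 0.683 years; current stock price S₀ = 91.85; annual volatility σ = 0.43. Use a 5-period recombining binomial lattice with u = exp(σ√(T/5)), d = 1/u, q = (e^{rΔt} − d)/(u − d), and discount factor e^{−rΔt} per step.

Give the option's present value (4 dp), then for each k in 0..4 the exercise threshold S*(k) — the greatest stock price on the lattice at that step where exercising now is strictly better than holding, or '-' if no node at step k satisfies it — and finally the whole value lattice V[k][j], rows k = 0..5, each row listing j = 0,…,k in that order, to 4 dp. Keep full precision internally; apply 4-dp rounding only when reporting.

params: Δt=0.13660 u=1.17225 d=0.85306 q=0.46806 e^(-rΔt)=0.99754
t_5 payoffs: 73.3468 57.8213 36.4865 7.1688 0.0000 0.0000
t_4: node(4,0) S=48.6404 payoff=66.1996 vs cont=65.9176 → 66.1996 [stop]  node(4,1) S=66.8403 payoff=47.9997 vs cont=47.7177 → 47.9997 [stop]  node(4,2) S=91.8500 payoff=22.9900 vs cont=22.7080 → 22.9900 [stop]  node(4,3) S=126.2177 payoff=0.0000 vs cont=3.8040 → 3.8040 [wait]  node(4,4) S=173.4448 payoff=0.0000 vs cont=0.0000 → 0.0000 [wait]  ⇒ S*(4)=91.8500
t_3: node(3,0) S=57.0187 payoff=57.8213 vs cont=57.5392 → 57.8213 [stop]  node(3,1) S=78.3535 payoff=36.4865 vs cont=36.2044 → 36.4865 [stop]  node(3,2) S=107.6712 payoff=7.1688 vs cont=13.9753 → 13.9753 [wait]  node(3,3) S=147.9588 payoff=0.0000 vs cont=2.0185 → 2.0185 [wait]  ⇒ S*(3)=78.3535
t_2: node(2,0) S=66.8403 payoff=47.9997 vs cont=47.7177 → 47.9997 [stop]  node(2,1) S=91.8500 payoff=22.9900 vs cont=25.8860 → 25.8860 [wait]  node(2,2) S=126.2177 payoff=0.0000 vs cont=8.3582 → 8.3582 [wait]  ⇒ S*(2)=66.8403
t_1: node(1,0) S=78.3535 payoff=36.4865 vs cont=37.5566 → 37.5566 [wait]  node(1,1) S=107.6712 payoff=7.1688 vs cont=17.6384 → 17.6384 [wait]  ⇒ S*(1)=-
t_0: node(0,0) S=91.8500 payoff=22.9900 vs cont=28.1643 → 28.1643 [wait]  ⇒ S*(0)=-

price = 28.1643
boundary = - - 66.8403 78.3535 91.8500
tree:
28.1643
37.5566 17.6384
47.9997 25.8860 8.3582
57.8213 36.4865 13.9753 2.0185
66.1996 47.9997 22.9900 3.8040 0.0000
73.3468 57.8213 36.4865 7.1688 0.0000 0.0000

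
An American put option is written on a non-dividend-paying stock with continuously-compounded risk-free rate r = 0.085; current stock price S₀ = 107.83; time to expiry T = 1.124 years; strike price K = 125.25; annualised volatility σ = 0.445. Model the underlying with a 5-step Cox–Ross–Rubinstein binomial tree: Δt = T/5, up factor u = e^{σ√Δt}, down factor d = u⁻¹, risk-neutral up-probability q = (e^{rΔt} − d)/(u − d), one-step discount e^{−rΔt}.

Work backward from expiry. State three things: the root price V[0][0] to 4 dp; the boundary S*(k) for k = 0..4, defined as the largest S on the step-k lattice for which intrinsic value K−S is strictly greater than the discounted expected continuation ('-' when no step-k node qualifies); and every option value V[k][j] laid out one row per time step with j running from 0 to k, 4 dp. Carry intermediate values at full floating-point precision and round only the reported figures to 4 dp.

price = 25.8611
boundary = - - 70.7095 87.3190 70.7095
tree:
25.8611
38.4586 13.9094
54.5405 23.4140 4.6727
67.9906 37.9310 9.3909 0.0000
78.8823 54.5405 18.8735 0.0000 0.0000
87.7022 67.9906 37.9310 0.0000 0.0000 0.0000

params: Δt=0.22480 u=1.23490 d=0.80978 q=0.49283 e^(-rΔt)=0.98107
t_5 payoffs: 87.7022 67.9906 37.9310 0.0000 0.0000 0.0000
t_4: node(4,0) S=46.3677 payoff=78.8823 vs cont=76.5117 → 78.8823 [stop]  node(4,1) S=70.7095 payoff=54.5405 vs cont=52.1700 → 54.5405 [stop]  node(4,2) S=107.8300 payoff=17.4200 vs cont=18.8735 → 18.8735 [wait]  node(4,3) S=164.4378 payoff=0.0000 vs cont=0.0000 → 0.0000 [wait]  node(4,4) S=250.7631 payoff=0.0000 vs cont=0.0000 → 0.0000 [wait]  ⇒ S*(4)=70.7095
t_3: node(3,0) S=57.2594 payoff=67.9906 vs cont=65.6201 → 67.9906 [stop]  node(3,1) S=87.3190 payoff=37.9310 vs cont=36.2632 → 37.9310 [stop]  node(3,2) S=133.1590 payoff=0.0000 vs cont=9.3909 → 9.3909 [wait]  node(3,3) S=203.0639 payoff=0.0000 vs cont=0.0000 → 0.0000 [wait]  ⇒ S*(3)=87.3190
t_2: node(2,0) S=70.7095 payoff=54.5405 vs cont=52.1700 → 54.5405 [stop]  node(2,1) S=107.8300 payoff=17.4200 vs cont=23.4140 → 23.4140 [wait]  node(2,2) S=164.4378 payoff=0.0000 vs cont=4.6727 → 4.6727 [wait]  ⇒ S*(2)=70.7095
t_1: node(1,0) S=87.3190 payoff=37.9310 vs cont=38.4586 → 38.4586 [wait]  node(1,1) S=133.1590 payoff=0.0000 vs cont=13.9094 → 13.9094 [wait]  ⇒ S*(1)=-
t_0: node(0,0) S=107.8300 payoff=17.4200 vs cont=25.8611 → 25.8611 [wait]  ⇒ S*(0)=-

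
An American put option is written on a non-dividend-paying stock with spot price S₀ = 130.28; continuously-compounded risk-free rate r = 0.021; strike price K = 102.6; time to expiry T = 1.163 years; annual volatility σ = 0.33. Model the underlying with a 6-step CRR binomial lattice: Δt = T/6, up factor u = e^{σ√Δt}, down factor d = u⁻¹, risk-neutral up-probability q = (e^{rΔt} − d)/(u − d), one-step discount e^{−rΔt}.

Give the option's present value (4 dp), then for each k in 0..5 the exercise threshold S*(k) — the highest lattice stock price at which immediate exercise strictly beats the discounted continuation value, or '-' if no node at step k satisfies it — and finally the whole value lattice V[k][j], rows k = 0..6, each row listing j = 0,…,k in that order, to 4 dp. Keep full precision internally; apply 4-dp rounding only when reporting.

price = 5.5900
boundary = - - - - 72.8597 84.2529
tree:
5.5900
8.8594 2.0636
13.7202 3.6209 0.3786
20.6189 6.2955 0.7279 0.0000
29.7403 10.8232 1.3994 0.0000 0.0000
39.5928 18.3471 2.6903 0.0000 0.0000 0.0000
48.1131 29.7403 5.1723 0.0000 0.0000 0.0000 0.0000

params: Δt=0.19383 u=1.15637 d=0.86477 q=0.47773 e^(-rΔt)=0.99594
t_6 payoffs: 48.1131 29.7403 5.1723 0.0000 0.0000 0.0000 0.0000
t_5: node(5,0) S=63.0072 payoff=39.5928 vs cont=39.1760 → 39.5928 [stop]  node(5,1) S=84.2529 payoff=18.3471 vs cont=17.9303 → 18.3471 [stop]  node(5,2) S=112.6627 payoff=0.0000 vs cont=2.6903 → 2.6903 [wait]  node(5,3) S=150.6521 payoff=0.0000 vs cont=0.0000 → 0.0000 [wait]  node(5,4) S=201.4514 payoff=0.0000 vs cont=0.0000 → 0.0000 [wait]  node(5,5) S=269.3801 payoff=0.0000 vs cont=0.0000 → 0.0000 [wait]  ⇒ S*(5)=84.2529
t_4: node(4,0) S=72.8597 payoff=29.7403 vs cont=29.3235 → 29.7403 [stop]  node(4,1) S=97.4277 payoff=5.1723 vs cont=10.8232 → 10.8232 [wait]  node(4,2) S=130.2800 payoff=0.0000 vs cont=1.3994 → 1.3994 [wait]  node(4,3) S=174.2099 payoff=0.0000 vs cont=0.0000 → 0.0000 [wait]  node(4,4) S=232.9528 payoff=0.0000 vs cont=0.0000 → 0.0000 [wait]  ⇒ S*(4)=72.8597
t_3: node(3,0) S=84.2529 payoff=18.3471 vs cont=20.6189 → 20.6189 [wait]  node(3,1) S=112.6627 payoff=0.0000 vs cont=6.2955 → 6.2955 [wait]  node(3,2) S=150.6521 payoff=0.0000 vs cont=0.7279 → 0.7279 [wait]  node(3,3) S=201.4514 payoff=0.0000 vs cont=0.0000 → 0.0000 [wait]  ⇒ S*(3)=-
t_2: node(2,0) S=97.4277 payoff=5.1723 vs cont=13.7202 → 13.7202 [wait]  node(2,1) S=130.2800 payoff=0.0000 vs cont=3.6209 → 3.6209 [wait]  node(2,2) S=174.2099 payoff=0.0000 vs cont=0.3786 → 0.3786 [wait]  ⇒ S*(2)=-
t_1: node(1,0) S=112.6627 payoff=0.0000 vs cont=8.8594 → 8.8594 [wait]  node(1,1) S=150.6521 payoff=0.0000 vs cont=2.0636 → 2.0636 [wait]  ⇒ S*(1)=-
t_0: node(0,0) S=130.2800 payoff=0.0000 vs cont=5.5900 → 5.5900 [wait]  ⇒ S*(0)=-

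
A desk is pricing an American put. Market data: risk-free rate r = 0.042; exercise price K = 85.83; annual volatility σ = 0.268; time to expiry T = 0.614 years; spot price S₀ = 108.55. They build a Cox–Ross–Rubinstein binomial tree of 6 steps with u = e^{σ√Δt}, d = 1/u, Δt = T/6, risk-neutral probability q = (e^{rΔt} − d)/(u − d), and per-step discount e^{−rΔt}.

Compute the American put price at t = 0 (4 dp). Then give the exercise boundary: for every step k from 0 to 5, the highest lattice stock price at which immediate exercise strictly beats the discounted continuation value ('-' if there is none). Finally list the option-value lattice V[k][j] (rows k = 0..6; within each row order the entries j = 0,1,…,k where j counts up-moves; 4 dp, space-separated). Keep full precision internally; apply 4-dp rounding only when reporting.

price = 1.0958
boundary = - - - - - 70.7074
tree:
1.0958
1.9543 0.2592
3.4222 0.5245 0.0000
5.8476 1.0614 0.0000 0.0000
9.6530 2.1476 0.0000 0.0000 0.0000
15.1226 4.3456 0.0000 0.0000 0.0000 0.0000
20.9319 8.7932 0.0000 0.0000 0.0000 0.0000 0.0000

Δt=0.10233  u=1.08951  d=0.91784  q=0.50367  discount=0.99571
step 6 (expiry): payoffs max(K−S,0) = 20.9319 8.7932 0.0000 0.0000 0.0000 0.0000 0.0000
step 5: (k=5,j=0): S=70.7074, (K−S)⁺=15.1226, hold=14.7545 ⇒ V=15.1226 exercise | (k=5,j=1): S=83.9326, (K−S)⁺=1.8974, hold=4.3456 ⇒ V=4.3456 continue | (k=5,j=2): S=99.6315, (K−S)⁺=0.0000, hold=0.0000 ⇒ V=0.0000 continue | (k=5,j=3): S=118.2668, (K−S)⁺=0.0000, hold=0.0000 ⇒ V=0.0000 continue | (k=5,j=4): S=140.3876, (K−S)⁺=0.0000, hold=0.0000 ⇒ V=0.0000 continue | (k=5,j=5): S=166.6459, (K−S)⁺=0.0000, hold=0.0000 ⇒ V=0.0000 continue  boundary S*=70.7074
step 4: (k=4,j=0): S=77.0368, (K−S)⁺=8.7932, hold=9.6530 ⇒ V=9.6530 continue | (k=4,j=1): S=91.4458, (K−S)⁺=0.0000, hold=2.1476 ⇒ V=2.1476 continue | (k=4,j=2): S=108.5500, (K−S)⁺=0.0000, hold=0.0000 ⇒ V=0.0000 continue | (k=4,j=3): S=128.8534, (K−S)⁺=0.0000, hold=0.0000 ⇒ V=0.0000 continue | (k=4,j=4): S=152.9543, (K−S)⁺=0.0000, hold=0.0000 ⇒ V=0.0000 continue  boundary S*=-
step 3: (k=3,j=0): S=83.9326, (K−S)⁺=1.8974, hold=5.8476 ⇒ V=5.8476 continue | (k=3,j=1): S=99.6315, (K−S)⁺=0.0000, hold=1.0614 ⇒ V=1.0614 continue | (k=3,j=2): S=118.2668, (K−S)⁺=0.0000, hold=0.0000 ⇒ V=0.0000 continue | (k=3,j=3): S=140.3876, (K−S)⁺=0.0000, hold=0.0000 ⇒ V=0.0000 continue  boundary S*=-
step 2: (k=2,j=0): S=91.4458, (K−S)⁺=0.0000, hold=3.4222 ⇒ V=3.4222 continue | (k=2,j=1): S=108.5500, (K−S)⁺=0.0000, hold=0.5245 ⇒ V=0.5245 continue | (k=2,j=2): S=128.8534, (K−S)⁺=0.0000, hold=0.0000 ⇒ V=0.0000 continue  boundary S*=-
step 1: (k=1,j=0): S=99.6315, (K−S)⁺=0.0000, hold=1.9543 ⇒ V=1.9543 continue | (k=1,j=1): S=118.2668, (K−S)⁺=0.0000, hold=0.2592 ⇒ V=0.2592 continue  boundary S*=-
step 0: (k=0,j=0): S=108.5500, (K−S)⁺=0.0000, hold=1.0958 ⇒ V=1.0958 continue  boundary S*=-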